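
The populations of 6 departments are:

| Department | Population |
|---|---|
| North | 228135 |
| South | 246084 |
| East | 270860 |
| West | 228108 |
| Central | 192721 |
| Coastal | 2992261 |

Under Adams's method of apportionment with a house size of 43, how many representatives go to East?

3

Standard divisor 4158169/43 ≈ 96701.605; standard quotas: North 2.359, South 2.545, East 2.801, West 2.359, Central 1.993, Coastal 30.943.
Rounding up gives 3, 3, 3, 3, 2, 31 = 45 seats, so the divisor must be adjusted.
With modified divisor 105000: modified quotas North 2.173, South 2.344, East 2.580, West 2.172, Central 1.835, Coastal 28.498.
Rounding up: North 3, South 3, East 3, West 3, Central 2, Coastal 29 (total 43).
East receives 3.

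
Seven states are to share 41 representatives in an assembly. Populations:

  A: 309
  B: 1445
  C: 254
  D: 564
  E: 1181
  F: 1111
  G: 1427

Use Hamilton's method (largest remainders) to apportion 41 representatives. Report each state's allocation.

Total 6291; standard divisor 6291/41 ≈ 153.439.
Standard quotas: A 2.014, B 9.417, C 1.655, D 3.676, E 7.697, F 7.241, G 9.300.
Lower quotas: A 2, B 9, C 1, D 3, E 7, F 7, G 9 (sum 38, leaving 3 seats).
Remainders in descending order: E 0.697, D 0.676, C 0.655, B 0.417, G 0.300, F 0.241, A 0.014.
Largest remainders: E, D, C receive the extra seats.

A: 2; B: 9; C: 2; D: 4; E: 8; F: 7; G: 9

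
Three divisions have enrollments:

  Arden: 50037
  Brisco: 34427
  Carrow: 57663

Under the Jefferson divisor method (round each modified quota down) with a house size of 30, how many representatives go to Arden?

11

Standard divisor 142127/30 ≈ 4737.567; standard quotas: Arden 10.562, Brisco 7.267, Carrow 12.171.
Rounding down gives 10, 7, 12 = 29 seats, so the divisor must be adjusted.
With modified divisor 4500: modified quotas Arden 11.119, Brisco 7.650, Carrow 12.814.
Rounding down: Arden 11, Brisco 7, Carrow 12 (total 30).
Arden receives 11.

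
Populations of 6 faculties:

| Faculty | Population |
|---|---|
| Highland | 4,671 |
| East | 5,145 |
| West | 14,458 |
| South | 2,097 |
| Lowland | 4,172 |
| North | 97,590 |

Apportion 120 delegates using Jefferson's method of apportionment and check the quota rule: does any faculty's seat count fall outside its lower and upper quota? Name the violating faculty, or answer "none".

North

Standard quotas: Highland 4.375, East 4.818, West 13.540, South 1.964, Lowland 3.907, North 91.396.
Jefferson allocation: Highland 4, East 4, West 13, South 2, Lowland 4, North 93.
North has quota 91.396 (lower 91, upper 92) but receives 93 — outside the quota interval.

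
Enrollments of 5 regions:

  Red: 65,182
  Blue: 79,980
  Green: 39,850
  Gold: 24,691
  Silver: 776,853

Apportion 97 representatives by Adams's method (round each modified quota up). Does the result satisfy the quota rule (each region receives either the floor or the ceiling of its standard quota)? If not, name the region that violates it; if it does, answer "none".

Standard quotas: Red 6.409, Blue 7.864, Green 3.918, Gold 2.428, Silver 76.382.
Adams allocation: Red 7, Blue 8, Green 4, Gold 3, Silver 75.
Silver has quota 76.382 (lower 76, upper 77) but receives 75 — outside the quota interval.

Silver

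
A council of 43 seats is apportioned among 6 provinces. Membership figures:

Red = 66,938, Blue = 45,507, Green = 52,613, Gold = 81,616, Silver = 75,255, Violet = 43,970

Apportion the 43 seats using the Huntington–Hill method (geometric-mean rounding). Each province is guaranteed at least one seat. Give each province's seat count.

Red=8; Blue=5; Green=6; Gold=10; Silver=9; Violet=5

With divisor 8456: modified quotas Red 7.916, Blue 5.382, Green 6.222, Gold 9.652, Silver 8.900, Violet 5.200.
Geometric-mean thresholds: Red √(7·8)=7.483, Blue √(5·6)=5.477, Green √(6·7)=6.481, Gold √(9·10)=9.487, Silver √(8·9)=8.485, Violet √(5·6)=5.477.
Each quota rounded against its threshold gives Red 8, Blue 5, Green 6, Gold 10, Silver 9, Violet 5 (total 43).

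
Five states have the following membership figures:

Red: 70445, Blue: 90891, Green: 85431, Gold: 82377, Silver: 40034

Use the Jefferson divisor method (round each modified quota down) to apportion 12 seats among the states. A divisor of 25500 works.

With modified divisor 25500: modified quotas Red 2.763, Blue 3.564, Green 3.350, Gold 3.230, Silver 1.570.
Rounding down: Red 2, Blue 3, Green 3, Gold 3, Silver 1 (total 12).

Red: 2, Blue: 3, Green: 3, Gold: 3, Silver: 1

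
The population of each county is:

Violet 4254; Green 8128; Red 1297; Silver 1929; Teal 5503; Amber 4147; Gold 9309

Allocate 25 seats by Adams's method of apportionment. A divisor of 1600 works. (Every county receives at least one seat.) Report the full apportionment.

Violet=3; Green=6; Red=1; Silver=2; Teal=4; Amber=3; Gold=6

With modified divisor 1600: modified quotas Violet 2.659, Green 5.080, Red 0.811, Silver 1.206, Teal 3.439, Amber 2.592, Gold 5.818.
Rounding up: Violet 3, Green 6, Red 1, Silver 2, Teal 4, Amber 3, Gold 6 (total 25).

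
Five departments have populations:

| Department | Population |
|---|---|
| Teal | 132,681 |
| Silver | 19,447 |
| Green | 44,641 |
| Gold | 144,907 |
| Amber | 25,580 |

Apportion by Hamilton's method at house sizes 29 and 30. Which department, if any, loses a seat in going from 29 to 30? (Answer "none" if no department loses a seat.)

Silver

At 29 seats: Teal 10, Silver 2, Green 4, Gold 11, Amber 2.
At 30 seats: Teal 11, Silver 1, Green 4, Gold 12, Amber 2.
Silver drops from 2 to 1.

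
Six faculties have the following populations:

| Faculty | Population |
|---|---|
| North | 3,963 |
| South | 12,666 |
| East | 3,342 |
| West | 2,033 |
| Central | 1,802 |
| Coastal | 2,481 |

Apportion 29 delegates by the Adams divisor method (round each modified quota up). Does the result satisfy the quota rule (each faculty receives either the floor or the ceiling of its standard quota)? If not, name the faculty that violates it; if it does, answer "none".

Standard quotas: North 4.372, South 13.973, East 3.687, West 2.243, Central 1.988, Coastal 2.737.
Adams allocation: North 4, South 13, East 4, West 3, Central 2, Coastal 3.
Every allocation lies between the lower and upper quota.

none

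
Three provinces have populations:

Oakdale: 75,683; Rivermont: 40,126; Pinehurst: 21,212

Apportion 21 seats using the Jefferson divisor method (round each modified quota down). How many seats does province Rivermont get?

Standard divisor 137021/21 ≈ 6524.81; standard quotas: Oakdale 11.599, Rivermont 6.150, Pinehurst 3.251.
Rounding down gives 11, 6, 3 = 20 seats, so the divisor must be adjusted.
With modified divisor 6100: modified quotas Oakdale 12.407, Rivermont 6.578, Pinehurst 3.477.
Rounding down: Oakdale 12, Rivermont 6, Pinehurst 3 (total 21).
Rivermont receives 6.

6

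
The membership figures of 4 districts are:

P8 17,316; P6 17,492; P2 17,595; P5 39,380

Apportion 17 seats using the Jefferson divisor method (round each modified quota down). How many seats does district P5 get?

Standard divisor 91783/17 ≈ 5399; standard quotas: P8 3.207, P6 3.240, P2 3.259, P5 7.294.
Rounding down gives 3, 3, 3, 7 = 16 seats, so the divisor must be adjusted.
With modified divisor 4700: modified quotas P8 3.684, P6 3.722, P2 3.744, P5 8.379.
Rounding down: P8 3, P6 3, P2 3, P5 8 (total 17).
P5 receives 8.

8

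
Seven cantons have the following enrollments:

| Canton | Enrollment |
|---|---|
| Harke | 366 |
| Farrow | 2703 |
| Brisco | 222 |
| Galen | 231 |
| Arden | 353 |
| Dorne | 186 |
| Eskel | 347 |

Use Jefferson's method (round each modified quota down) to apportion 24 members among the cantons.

Standard divisor 4408/24 ≈ 183.667; standard quotas: Harke 1.993, Farrow 14.717, Brisco 1.209, Galen 1.258, Arden 1.922, Dorne 1.013, Eskel 1.889.
Rounding down gives 1, 14, 1, 1, 1, 1, 1 = 20 seats, so the divisor must be adjusted.
With modified divisor 170: modified quotas Harke 2.153, Farrow 15.900, Brisco 1.306, Galen 1.359, Arden 2.076, Dorne 1.094, Eskel 2.041.
Rounding down: Harke 2, Farrow 15, Brisco 1, Galen 1, Arden 2, Dorne 1, Eskel 2 (total 24).

Harke 2, Farrow 15, Brisco 1, Galen 1, Arden 2, Dorne 1, Eskel 2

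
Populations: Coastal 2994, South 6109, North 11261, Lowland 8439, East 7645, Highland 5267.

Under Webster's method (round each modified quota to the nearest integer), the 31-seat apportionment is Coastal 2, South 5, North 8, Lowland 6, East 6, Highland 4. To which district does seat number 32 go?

Priority for the next seat is population ÷ (current seats + 0.5).
Priorities: Coastal 1197.600, South 1110.727, North 1324.824, Lowland 1298.308, East 1176.154, Highland 1170.444.
Highest priority: North.

North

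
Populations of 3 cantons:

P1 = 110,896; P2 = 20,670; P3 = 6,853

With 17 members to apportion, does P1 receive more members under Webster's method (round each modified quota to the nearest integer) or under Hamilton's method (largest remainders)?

Webster: P1 13, P2 3, P3 1.
Hamilton: P1 14, P2 2, P3 1.
P1 gets 13 under Webster and 14 under Hamilton.

Hamilton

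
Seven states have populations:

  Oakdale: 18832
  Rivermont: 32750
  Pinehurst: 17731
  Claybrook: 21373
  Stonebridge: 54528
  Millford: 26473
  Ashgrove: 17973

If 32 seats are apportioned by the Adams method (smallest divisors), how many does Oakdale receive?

3

Standard divisor 189660/32 ≈ 5926.875; standard quotas: Oakdale 3.177, Rivermont 5.526, Pinehurst 2.992, Claybrook 3.606, Stonebridge 9.200, Millford 4.467, Ashgrove 3.032.
Rounding up gives 4, 6, 3, 4, 10, 5, 4 = 36 seats, so the divisor must be adjusted.
With modified divisor 6580: modified quotas Oakdale 2.862, Rivermont 4.977, Pinehurst 2.695, Claybrook 3.248, Stonebridge 8.287, Millford 4.023, Ashgrove 2.731.
Rounding up: Oakdale 3, Rivermont 5, Pinehurst 3, Claybrook 4, Stonebridge 9, Millford 5, Ashgrove 3 (total 32).
Oakdale receives 3.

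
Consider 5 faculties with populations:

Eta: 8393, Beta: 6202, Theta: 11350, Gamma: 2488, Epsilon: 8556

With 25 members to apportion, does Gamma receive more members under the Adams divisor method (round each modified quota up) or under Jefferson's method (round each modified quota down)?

Adams: Eta 6, Beta 4, Theta 7, Gamma 2, Epsilon 6.
Jefferson: Eta 6, Beta 4, Theta 8, Gamma 1, Epsilon 6.
Gamma gets 2 under Adams and 1 under Jefferson.

Adams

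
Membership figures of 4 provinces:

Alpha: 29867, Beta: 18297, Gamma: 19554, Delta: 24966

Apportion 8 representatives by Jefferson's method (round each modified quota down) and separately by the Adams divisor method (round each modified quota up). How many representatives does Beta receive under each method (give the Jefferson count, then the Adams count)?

1 and 2

Jefferson: Alpha 3, Beta 1, Gamma 2, Delta 2.
Adams: Alpha 2, Beta 2, Gamma 2, Delta 2.
Beta gets 1 under Jefferson and 2 under Adams.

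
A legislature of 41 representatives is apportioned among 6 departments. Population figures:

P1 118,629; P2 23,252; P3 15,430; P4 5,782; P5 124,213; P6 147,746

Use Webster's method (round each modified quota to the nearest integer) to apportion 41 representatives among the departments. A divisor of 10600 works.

With modified divisor 10600: modified quotas P1 11.191, P2 2.194, P3 1.456, P4 0.545, P5 11.718, P6 13.938.
Rounding to the nearest integer: P1 11, P2 2, P3 1, P4 1, P5 12, P6 14 (total 41).

P1 11, P2 2, P3 1, P4 1, P5 12, P6 14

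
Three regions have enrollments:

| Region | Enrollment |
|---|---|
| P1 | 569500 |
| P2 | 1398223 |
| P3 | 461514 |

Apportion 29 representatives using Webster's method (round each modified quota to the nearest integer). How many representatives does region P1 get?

7

Standard divisor 2429237/29 ≈ 83766.793; standard quotas: P1 6.799, P2 16.692, P3 5.510.
Rounding to the nearest integer gives 7, 17, 6 = 30 seats, so the divisor must be adjusted.
With modified divisor 84300: modified quotas P1 6.756, P2 16.586, P3 5.475.
Rounding to the nearest integer: P1 7, P2 17, P3 5 (total 29).
P1 receives 7.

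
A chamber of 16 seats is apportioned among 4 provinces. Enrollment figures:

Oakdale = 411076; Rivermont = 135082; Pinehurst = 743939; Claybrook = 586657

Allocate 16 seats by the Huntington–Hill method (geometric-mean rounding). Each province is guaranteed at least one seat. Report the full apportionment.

Oakdale 4; Rivermont 1; Pinehurst 6; Claybrook 5

With divisor 116730: modified quotas Oakdale 3.522, Rivermont 1.157, Pinehurst 6.373, Claybrook 5.026.
Geometric-mean thresholds: Oakdale √(3·4)=3.464, Rivermont √(1·2)=1.414, Pinehurst √(6·7)=6.481, Claybrook √(5·6)=5.477.
Each quota rounded against its threshold gives Oakdale 4, Rivermont 1, Pinehurst 6, Claybrook 5 (total 16).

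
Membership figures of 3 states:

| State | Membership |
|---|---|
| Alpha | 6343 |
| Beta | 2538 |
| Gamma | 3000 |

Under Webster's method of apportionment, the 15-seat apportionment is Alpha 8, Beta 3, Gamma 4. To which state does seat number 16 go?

Alpha

Priority for the next seat is population ÷ (current seats + 0.5).
Priorities: Alpha 746.235, Beta 725.143, Gamma 666.667.
Highest priority: Alpha.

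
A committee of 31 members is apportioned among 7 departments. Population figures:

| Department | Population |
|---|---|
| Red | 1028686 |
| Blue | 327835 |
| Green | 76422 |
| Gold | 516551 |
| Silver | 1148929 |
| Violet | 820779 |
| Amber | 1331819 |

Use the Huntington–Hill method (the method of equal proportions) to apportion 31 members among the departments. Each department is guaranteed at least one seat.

With divisor 177628: modified quotas Red 5.791, Blue 1.846, Green 0.430, Gold 2.908, Silver 6.468, Violet 4.621, Amber 7.498.
Geometric-mean thresholds: Red √(5·6)=5.477, Blue √(1·2)=1.414, Green (min 1), Gold √(2·3)=2.449, Silver √(6·7)=6.481, Violet √(4·5)=4.472, Amber √(7·8)=7.483.
Each quota rounded against its threshold gives Red 6, Blue 2, Green 1, Gold 3, Silver 6, Violet 5, Amber 8 (total 31).

Red 6, Blue 2, Green 1, Gold 3, Silver 6, Violet 5, Amber 8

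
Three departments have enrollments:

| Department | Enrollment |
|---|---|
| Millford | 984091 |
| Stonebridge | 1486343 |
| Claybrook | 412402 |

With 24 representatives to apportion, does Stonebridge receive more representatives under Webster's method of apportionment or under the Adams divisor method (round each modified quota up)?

Webster: Millford 8, Stonebridge 13, Claybrook 3.
Adams: Millford 8, Stonebridge 12, Claybrook 4.
Stonebridge gets 13 under Webster and 12 under Adams.

Webster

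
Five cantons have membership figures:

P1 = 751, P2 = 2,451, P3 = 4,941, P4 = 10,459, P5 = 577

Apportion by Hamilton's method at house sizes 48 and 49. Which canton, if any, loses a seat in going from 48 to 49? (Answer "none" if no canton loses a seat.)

P5

At 48 seats: P1 2, P2 6, P3 12, P4 26, P5 2.
At 49 seats: P1 2, P2 6, P3 13, P4 27, P5 1.
P5 drops from 2 to 1.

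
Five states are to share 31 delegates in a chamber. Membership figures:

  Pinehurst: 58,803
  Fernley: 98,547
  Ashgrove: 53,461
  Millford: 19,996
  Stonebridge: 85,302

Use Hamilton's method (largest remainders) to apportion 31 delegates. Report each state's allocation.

Pinehurst: 6, Fernley: 10, Ashgrove: 5, Millford: 2, Stonebridge: 8

Total 316109; standard divisor 316109/31 ≈ 10197.065.
Standard quotas: Pinehurst 5.7667, Fernley 9.6643, Ashgrove 5.2428, Millford 1.9610, Stonebridge 8.3653.
Lower quotas: Pinehurst 5, Fernley 9, Ashgrove 5, Millford 1, Stonebridge 8 (sum 28, leaving 3 seats).
Remainders in descending order: Millford 0.9610, Pinehurst 0.7667, Fernley 0.6643, Stonebridge 0.3653, Ashgrove 0.2428.
Largest remainders: Millford, Pinehurst, Fernley receive the extra seats.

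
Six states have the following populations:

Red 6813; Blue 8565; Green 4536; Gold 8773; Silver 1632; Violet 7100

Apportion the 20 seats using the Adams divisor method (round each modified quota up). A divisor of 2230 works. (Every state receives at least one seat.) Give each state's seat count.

With modified divisor 2230: modified quotas Red 3.055, Blue 3.841, Green 2.034, Gold 3.934, Silver 0.732, Violet 3.184.
Rounding up: Red 4, Blue 4, Green 3, Gold 4, Silver 1, Violet 4 (total 20).

Red: 4; Blue: 4; Green: 3; Gold: 4; Silver: 1; Violet: 4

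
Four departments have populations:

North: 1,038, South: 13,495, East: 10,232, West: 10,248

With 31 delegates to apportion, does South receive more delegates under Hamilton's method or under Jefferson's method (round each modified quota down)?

Jefferson

Hamilton: North 1, South 12, East 9, West 9.
Jefferson: North 0, South 13, East 9, West 9.
South gets 12 under Hamilton and 13 under Jefferson.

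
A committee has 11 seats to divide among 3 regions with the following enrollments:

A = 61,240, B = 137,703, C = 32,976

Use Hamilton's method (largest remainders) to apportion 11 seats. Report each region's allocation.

The standard divisor is 231919/11 ≈ 21083.545.
Standard quotas: A 2.9046, B 6.5313, C 1.5641.
Lower quotas: A 2, B 6, C 1 (sum 9, leaving 2 seats).
Remainders in descending order: A 0.9046, C 0.5641, B 0.5313.
The surplus seats go to A, C.

A 3; B 6; C 2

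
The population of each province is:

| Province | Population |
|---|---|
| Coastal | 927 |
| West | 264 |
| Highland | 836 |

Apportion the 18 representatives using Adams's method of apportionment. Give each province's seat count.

Standard divisor 2027/18 ≈ 112.611; standard quotas: Coastal 8.232, West 2.344, Highland 7.424.
Rounding up gives 9, 3, 8 = 20 seats, so the divisor must be adjusted.
With modified divisor 130: modified quotas Coastal 7.131, West 2.031, Highland 6.431.
Rounding up: Coastal 8, West 3, Highland 7 (total 18).

Coastal: 8, West: 3, Highland: 7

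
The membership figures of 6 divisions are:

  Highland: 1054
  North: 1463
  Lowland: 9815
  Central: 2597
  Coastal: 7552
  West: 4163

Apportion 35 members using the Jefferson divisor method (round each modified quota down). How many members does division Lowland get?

14

Standard divisor 26644/35 ≈ 761.257; standard quotas: Highland 1.385, North 1.922, Lowland 12.893, Central 3.411, Coastal 9.920, West 5.469.
Rounding down gives 1, 1, 12, 3, 9, 5 = 31 seats, so the divisor must be adjusted.
With modified divisor 700: modified quotas Highland 1.506, North 2.090, Lowland 14.021, Central 3.710, Coastal 10.789, West 5.947.
Rounding down: Highland 1, North 2, Lowland 14, Central 3, Coastal 10, West 5 (total 35).
Lowland receives 14.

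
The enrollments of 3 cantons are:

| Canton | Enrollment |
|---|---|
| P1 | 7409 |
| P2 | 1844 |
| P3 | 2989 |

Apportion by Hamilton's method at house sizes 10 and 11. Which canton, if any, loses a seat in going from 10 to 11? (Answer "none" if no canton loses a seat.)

At 10 seats: P1 6, P2 2, P3 2.
At 11 seats: P1 7, P2 1, P3 3.
P2 drops from 2 to 1.

P2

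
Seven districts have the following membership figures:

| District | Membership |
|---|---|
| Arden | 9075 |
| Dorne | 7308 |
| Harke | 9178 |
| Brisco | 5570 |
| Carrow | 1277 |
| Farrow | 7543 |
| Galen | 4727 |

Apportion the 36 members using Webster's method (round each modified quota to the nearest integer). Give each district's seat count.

Arden=7, Dorne=6, Harke=7, Brisco=5, Carrow=1, Farrow=6, Galen=4

Standard divisor 44678/36 ≈ 1241.056; standard quotas: Arden 7.312, Dorne 5.889, Harke 7.395, Brisco 4.488, Carrow 1.029, Farrow 6.078, Galen 3.809.
Rounding to the nearest integer gives 7, 6, 7, 4, 1, 6, 4 = 35 seats, so the divisor must be adjusted.
With modified divisor 1230: modified quotas Arden 7.378, Dorne 5.941, Harke 7.462, Brisco 4.528, Carrow 1.038, Farrow 6.133, Galen 3.843.
Rounding to the nearest integer: Arden 7, Dorne 6, Harke 7, Brisco 5, Carrow 1, Farrow 6, Galen 4 (total 36).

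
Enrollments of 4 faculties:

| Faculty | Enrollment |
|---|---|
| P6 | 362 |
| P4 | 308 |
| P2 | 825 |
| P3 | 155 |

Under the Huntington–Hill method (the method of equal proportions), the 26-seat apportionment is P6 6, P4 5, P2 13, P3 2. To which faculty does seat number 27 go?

P3

Priority for the next seat is population ÷ (√(s·(s+1))).
Priorities: P6 55.858, P4 56.233, P2 61.153, P3 63.278.
Highest priority: P3.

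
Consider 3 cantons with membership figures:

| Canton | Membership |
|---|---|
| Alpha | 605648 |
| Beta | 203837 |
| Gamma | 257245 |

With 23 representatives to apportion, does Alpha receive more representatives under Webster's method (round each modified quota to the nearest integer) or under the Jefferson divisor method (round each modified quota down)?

Webster: Alpha 13, Beta 4, Gamma 6.
Jefferson: Alpha 14, Beta 4, Gamma 5.
Alpha gets 13 under Webster and 14 under Jefferson.

Jefferson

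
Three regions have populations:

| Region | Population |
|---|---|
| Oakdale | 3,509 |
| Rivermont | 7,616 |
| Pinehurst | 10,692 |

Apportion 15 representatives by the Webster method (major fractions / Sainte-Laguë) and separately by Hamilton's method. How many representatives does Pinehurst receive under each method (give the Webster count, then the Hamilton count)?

Webster: Oakdale 2, Rivermont 5, Pinehurst 8.
Hamilton: Oakdale 3, Rivermont 5, Pinehurst 7.
Pinehurst gets 8 under Webster and 7 under Hamilton.

8 and 7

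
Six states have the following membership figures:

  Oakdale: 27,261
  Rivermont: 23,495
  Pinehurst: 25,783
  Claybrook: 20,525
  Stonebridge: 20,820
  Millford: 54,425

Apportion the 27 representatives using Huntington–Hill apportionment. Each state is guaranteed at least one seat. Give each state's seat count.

Oakdale=4; Rivermont=4; Pinehurst=4; Claybrook=3; Stonebridge=3; Millford=9

With divisor 6255: modified quotas Oakdale 4.358, Rivermont 3.756, Pinehurst 4.122, Claybrook 3.281, Stonebridge 3.329, Millford 8.701.
Geometric-mean thresholds: Oakdale √(4·5)=4.472, Rivermont √(3·4)=3.464, Pinehurst √(4·5)=4.472, Claybrook √(3·4)=3.464, Stonebridge √(3·4)=3.464, Millford √(8·9)=8.485.
Each quota rounded against its threshold gives Oakdale 4, Rivermont 4, Pinehurst 4, Claybrook 3, Stonebridge 3, Millford 9 (total 27).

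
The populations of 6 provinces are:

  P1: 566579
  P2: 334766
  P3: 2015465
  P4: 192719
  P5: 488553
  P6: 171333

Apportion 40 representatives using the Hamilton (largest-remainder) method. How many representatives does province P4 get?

The standard divisor is 3769415/40 ≈ 94235.375.
Standard quotas: P1 6.0124, P2 3.5524, P3 21.3876, P4 2.0451, P5 5.1844, P6 1.8181.
Lower quotas: P1 6, P2 3, P3 21, P4 2, P5 5, P6 1 (sum 38, leaving 2 seats).
Remainders in descending order: P6 0.8181, P2 0.5524, P3 0.3876, P5 0.1844, P4 0.0451, P1 0.0124.
The surplus seats go to P6, P2.
P4 receives 2.

2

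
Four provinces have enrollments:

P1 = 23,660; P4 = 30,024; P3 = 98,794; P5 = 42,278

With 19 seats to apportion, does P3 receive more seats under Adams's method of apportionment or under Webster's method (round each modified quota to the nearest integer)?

Adams: P1 3, P4 3, P3 9, P5 4.
Webster: P1 2, P4 3, P3 10, P5 4.
P3 gets 9 under Adams and 10 under Webster.

Webster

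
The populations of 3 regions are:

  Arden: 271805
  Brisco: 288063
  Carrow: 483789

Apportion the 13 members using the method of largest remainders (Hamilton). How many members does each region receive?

Arden: 3; Brisco: 4; Carrow: 6

The standard divisor is 1043657/13 ≈ 80281.308.
Standard quotas: Arden 3.3857, Brisco 3.5882, Carrow 6.0262.
Lower quotas: Arden 3, Brisco 3, Carrow 6 (sum 12, leaving 1 seat).
Remainders in descending order: Brisco 0.5882, Arden 0.3857, Carrow 0.0262.
Largest remainder: Brisco receives the extra seat.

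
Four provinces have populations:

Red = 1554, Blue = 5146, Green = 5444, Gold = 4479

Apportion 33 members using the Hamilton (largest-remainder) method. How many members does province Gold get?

9

Total 16623; standard divisor 16623/33 ≈ 503.727.
Standard quotas: Red 3.0850, Blue 10.2158, Green 10.8074, Gold 8.8917.
Lower quotas: Red 3, Blue 10, Green 10, Gold 8 (sum 31, leaving 2 seats).
Remainders in descending order: Gold 0.8917, Green 0.8074, Blue 0.2158, Red 0.0850.
The surplus seats go to Gold, Green.
Gold receives 9.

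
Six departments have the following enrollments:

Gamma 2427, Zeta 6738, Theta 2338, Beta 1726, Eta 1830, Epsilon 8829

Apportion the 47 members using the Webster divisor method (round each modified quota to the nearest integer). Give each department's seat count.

Gamma=5, Zeta=13, Theta=5, Beta=3, Eta=4, Epsilon=17

Standard divisor 23888/47 ≈ 508.255; standard quotas: Gamma 4.775, Zeta 13.257, Theta 4.600, Beta 3.396, Eta 3.601, Epsilon 17.371.
Rounding to the nearest integer gives Gamma 5, Zeta 13, Theta 5, Beta 3, Eta 4, Epsilon 17 — total 47, matching the house size, so no adjustment is needed.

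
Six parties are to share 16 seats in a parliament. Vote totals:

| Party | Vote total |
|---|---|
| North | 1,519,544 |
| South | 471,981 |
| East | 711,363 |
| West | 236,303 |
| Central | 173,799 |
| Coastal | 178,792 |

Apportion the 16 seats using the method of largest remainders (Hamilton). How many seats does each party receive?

Total 3291782; standard divisor 3291782/16 ≈ 205736.375.
Standard quotas: North 7.3859, South 2.2941, East 3.4576, West 1.1486, Central 0.8448, Coastal 0.8690.
Lower quotas: North 7, South 2, East 3, West 1, Central 0, Coastal 0 (sum 13, leaving 3 seats).
Remainders in descending order: Coastal 0.8690, Central 0.8448, East 0.4576, North 0.3859, South 0.2941, West 0.1486.
The surplus seats go to Coastal, Central, East.

North: 7, South: 2, East: 4, West: 1, Central: 1, Coastal: 1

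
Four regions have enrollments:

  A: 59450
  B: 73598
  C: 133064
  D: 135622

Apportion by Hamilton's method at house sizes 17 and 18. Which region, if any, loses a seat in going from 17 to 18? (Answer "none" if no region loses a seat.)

At 17 seats: A 2, B 3, C 6, D 6.
At 18 seats: A 3, B 3, C 6, D 6.
No region's allocation decreased.

none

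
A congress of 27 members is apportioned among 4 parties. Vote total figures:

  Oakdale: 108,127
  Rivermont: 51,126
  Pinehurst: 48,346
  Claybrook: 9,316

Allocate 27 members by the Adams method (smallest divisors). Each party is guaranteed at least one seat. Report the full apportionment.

Standard divisor 216915/27 ≈ 8033.889; standard quotas: Oakdale 13.459, Rivermont 6.364, Pinehurst 6.018, Claybrook 1.160.
Rounding up gives 14, 7, 7, 2 = 30 seats, so the divisor must be adjusted.
With modified divisor 8800: modified quotas Oakdale 12.287, Rivermont 5.810, Pinehurst 5.494, Claybrook 1.059.
Rounding up: Oakdale 13, Rivermont 6, Pinehurst 6, Claybrook 2 (total 27).

Oakdale: 13, Rivermont: 6, Pinehurst: 6, Claybrook: 2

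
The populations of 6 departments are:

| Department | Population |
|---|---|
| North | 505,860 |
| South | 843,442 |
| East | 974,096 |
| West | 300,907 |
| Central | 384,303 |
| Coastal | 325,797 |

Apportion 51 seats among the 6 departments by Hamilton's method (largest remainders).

The standard divisor is 3334405/51 ≈ 65380.49.
Standard quotas: North 7.7372, South 12.9005, East 14.8989, West 4.6024, Central 5.8779, Coastal 4.9831.
Lower quotas: North 7, South 12, East 14, West 4, Central 5, Coastal 4 (sum 46, leaving 5 seats).
Remainders in descending order: Coastal 0.9831, South 0.9005, East 0.8989, Central 0.8779, North 0.7372, West 0.6024.
The surplus seats go to Coastal, South, East, Central, North.

North 8, South 13, East 15, West 4, Central 6, Coastal 5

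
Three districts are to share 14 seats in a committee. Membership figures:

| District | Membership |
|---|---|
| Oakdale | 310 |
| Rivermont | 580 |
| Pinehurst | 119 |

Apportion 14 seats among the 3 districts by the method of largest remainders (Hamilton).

Oakdale: 4; Rivermont: 8; Pinehurst: 2

Total 1009; standard divisor 1009/14 ≈ 72.071.
Standard quotas: Oakdale 4.301, Rivermont 8.048, Pinehurst 1.651.
Lower quotas: Oakdale 4, Rivermont 8, Pinehurst 1 (sum 13, leaving 1 seat).
Remainders in descending order: Pinehurst 0.651, Oakdale 0.301, Rivermont 0.048.
The surplus seat goes to Pinehurst.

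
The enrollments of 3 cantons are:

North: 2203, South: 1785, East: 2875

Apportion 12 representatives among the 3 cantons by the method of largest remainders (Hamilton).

The standard divisor is 6863/12 ≈ 571.917.
Standard quotas: North 3.852, South 3.121, East 5.027.
Lower quotas: North 3, South 3, East 5 (sum 11, leaving 1 seat).
Remainders in descending order: North 0.852, South 0.121, East 0.027.
The surplus seat goes to North.

North 4; South 3; East 5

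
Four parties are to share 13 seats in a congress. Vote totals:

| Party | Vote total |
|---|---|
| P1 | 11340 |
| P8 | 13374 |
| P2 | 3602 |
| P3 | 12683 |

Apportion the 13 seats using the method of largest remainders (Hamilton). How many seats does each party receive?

P1: 4; P8: 4; P2: 1; P3: 4

Standard divisor: 40999 ÷ 13 ≈ 3153.769.
Standard quotas: P1 3.5957, P8 4.2406, P2 1.1421, P3 4.0215.
Lower quotas: P1 3, P8 4, P2 1, P3 4 (sum 12, leaving 1 seat).
Remainders in descending order: P1 0.5957, P8 0.2406, P2 0.1421, P3 0.0215.
Largest remainder: P1 receives the extra seat.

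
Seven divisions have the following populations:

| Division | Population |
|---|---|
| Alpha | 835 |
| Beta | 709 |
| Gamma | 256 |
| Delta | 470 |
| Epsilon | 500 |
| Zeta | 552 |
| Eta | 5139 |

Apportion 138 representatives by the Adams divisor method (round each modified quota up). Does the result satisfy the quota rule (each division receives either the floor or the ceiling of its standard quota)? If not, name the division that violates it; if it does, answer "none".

Standard quotas: Alpha 13.619, Beta 11.564, Gamma 4.175, Delta 7.666, Epsilon 8.155, Zeta 9.003, Eta 83.818.
Adams allocation: Alpha 14, Beta 12, Gamma 5, Delta 8, Epsilon 8, Zeta 9, Eta 82.
Eta has quota 83.818 (lower 83, upper 84) but receives 82 — outside the quota interval.

Eta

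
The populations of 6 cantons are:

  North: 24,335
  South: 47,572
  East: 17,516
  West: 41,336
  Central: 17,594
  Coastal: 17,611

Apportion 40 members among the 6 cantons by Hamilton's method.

Total 165964; standard divisor 165964/40 ≈ 4149.1.
Standard quotas: North 5.8651, South 11.4656, East 4.2216, West 9.9626, Central 4.2404, Coastal 4.2445.
Lower quotas: North 5, South 11, East 4, West 9, Central 4, Coastal 4 (sum 37, leaving 3 seats).
Remainders in descending order: West 0.9626, North 0.8651, South 0.4656, Coastal 0.2445, Central 0.2404, East 0.2216.
Largest remainders: West, North, South receive the extra seats.

North 6, South 12, East 4, West 10, Central 4, Coastal 4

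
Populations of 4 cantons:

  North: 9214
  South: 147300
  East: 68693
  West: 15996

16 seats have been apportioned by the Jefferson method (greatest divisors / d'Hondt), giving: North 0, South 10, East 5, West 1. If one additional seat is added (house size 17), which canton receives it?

South

Priority for the next seat is population ÷ (current seats + 1).
Priorities: North 9214.000, South 13390.909, East 11448.833, West 7998.000.
Highest priority: South.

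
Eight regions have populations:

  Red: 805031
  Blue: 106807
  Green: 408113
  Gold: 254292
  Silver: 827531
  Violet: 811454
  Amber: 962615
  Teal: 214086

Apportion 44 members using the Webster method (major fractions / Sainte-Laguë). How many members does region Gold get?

Standard divisor 4389929/44 ≈ 99771.114; standard quotas: Red 8.069, Blue 1.071, Green 4.090, Gold 2.549, Silver 8.294, Violet 8.133, Amber 9.648, Teal 2.146.
Rounding to the nearest integer gives Red 8, Blue 1, Green 4, Gold 3, Silver 8, Violet 8, Amber 10, Teal 2 — total 44, matching the house size, so no adjustment is needed.
Gold receives 3.

3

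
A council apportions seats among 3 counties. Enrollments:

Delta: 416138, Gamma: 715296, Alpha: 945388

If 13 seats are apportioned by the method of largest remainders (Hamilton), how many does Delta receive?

3

The standard divisor is 2076822/13 ≈ 159755.538.
Standard quotas: Delta 2.6048, Gamma 4.4774, Alpha 5.9177.
Lower quotas: Delta 2, Gamma 4, Alpha 5 (sum 11, leaving 2 seats).
Remainders in descending order: Alpha 0.9177, Delta 0.6048, Gamma 0.4774.
Largest remainders: Alpha, Delta receive the extra seats.
Delta receives 3.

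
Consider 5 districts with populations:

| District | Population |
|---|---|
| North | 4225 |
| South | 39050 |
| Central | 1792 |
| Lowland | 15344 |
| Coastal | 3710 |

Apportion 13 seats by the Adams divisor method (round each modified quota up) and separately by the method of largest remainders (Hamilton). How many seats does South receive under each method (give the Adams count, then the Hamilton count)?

Adams: North 1, South 7, Central 1, Lowland 3, Coastal 1.
Hamilton: North 1, South 8, Central 0, Lowland 3, Coastal 1.
South gets 7 under Adams and 8 under Hamilton.

7 and 8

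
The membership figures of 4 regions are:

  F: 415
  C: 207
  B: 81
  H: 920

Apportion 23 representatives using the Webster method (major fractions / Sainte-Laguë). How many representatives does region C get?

Standard divisor 1623/23 ≈ 70.565; standard quotas: F 5.881, C 2.933, B 1.148, H 13.038.
Rounding to the nearest integer gives F 6, C 3, B 1, H 13 — total 23, matching the house size, so no adjustment is needed.
C receives 3.

3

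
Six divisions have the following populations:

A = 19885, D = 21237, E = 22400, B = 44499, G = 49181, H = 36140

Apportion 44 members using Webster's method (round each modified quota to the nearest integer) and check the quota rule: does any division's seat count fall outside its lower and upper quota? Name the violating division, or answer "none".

none

Standard quotas: A 4.525, D 4.833, E 5.098, B 10.127, G 11.192, H 8.225.
Webster allocation: A 5, D 5, E 5, B 10, G 11, H 8.
Every allocation lies between the lower and upper quota.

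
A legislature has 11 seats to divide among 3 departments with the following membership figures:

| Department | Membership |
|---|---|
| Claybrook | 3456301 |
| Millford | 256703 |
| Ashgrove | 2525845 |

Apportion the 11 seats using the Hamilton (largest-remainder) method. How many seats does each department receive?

Claybrook: 6; Millford: 0; Ashgrove: 5

Standard divisor: 6238849 ÷ 11 ≈ 567168.091.
Standard quotas: Claybrook 6.0940, Millford 0.4526, Ashgrove 4.4534.
Lower quotas: Claybrook 6, Millford 0, Ashgrove 4 (sum 10, leaving 1 seat).
Remainders in descending order: Ashgrove 0.4534, Millford 0.4526, Claybrook 0.0940.
Largest remainder: Ashgrove receives the extra seat.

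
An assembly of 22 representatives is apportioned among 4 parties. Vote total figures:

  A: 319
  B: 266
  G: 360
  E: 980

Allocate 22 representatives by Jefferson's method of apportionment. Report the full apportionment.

A 3, B 3, G 4, E 12

Standard divisor 1925/22 ≈ 87.5; standard quotas: A 3.646, B 3.040, G 4.114, E 11.200.
Rounding down gives 3, 3, 4, 11 = 21 seats, so the divisor must be adjusted.
With modified divisor 81: modified quotas A 3.938, B 3.284, G 4.444, E 12.099.
Rounding down: A 3, B 3, G 4, E 12 (total 22).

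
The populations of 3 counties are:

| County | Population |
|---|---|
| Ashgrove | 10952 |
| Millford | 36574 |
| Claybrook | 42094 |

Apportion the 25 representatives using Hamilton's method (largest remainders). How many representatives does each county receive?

Ashgrove 3, Millford 10, Claybrook 12

The standard divisor is 89620/25 ≈ 3584.8.
Standard quotas: Ashgrove 3.0551, Millford 10.2025, Claybrook 11.7424.
Lower quotas: Ashgrove 3, Millford 10, Claybrook 11 (sum 24, leaving 1 seat).
Remainders in descending order: Claybrook 0.7424, Millford 0.2025, Ashgrove 0.0551.
The surplus seat goes to Claybrook.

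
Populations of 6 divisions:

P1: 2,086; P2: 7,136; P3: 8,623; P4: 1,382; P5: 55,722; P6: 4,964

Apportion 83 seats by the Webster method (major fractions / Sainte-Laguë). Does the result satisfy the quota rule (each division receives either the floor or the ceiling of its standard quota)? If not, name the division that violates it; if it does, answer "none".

P5

Standard quotas: P1 2.167, P2 7.412, P3 8.956, P4 1.435, P5 57.875, P6 5.156.
Webster allocation: P1 2, P2 7, P3 9, P4 1, P5 59, P6 5.
P5 has quota 57.875 (lower 57, upper 58) but receives 59 — outside the quota interval.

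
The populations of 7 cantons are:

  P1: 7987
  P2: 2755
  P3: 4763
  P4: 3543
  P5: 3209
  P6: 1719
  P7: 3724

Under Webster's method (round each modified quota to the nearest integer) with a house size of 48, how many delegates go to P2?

Standard divisor 27700/48 ≈ 577.083; standard quotas: P1 13.840, P2 4.774, P3 8.254, P4 6.139, P5 5.561, P6 2.979, P7 6.453.
Rounding to the nearest integer gives P1 14, P2 5, P3 8, P4 6, P5 6, P6 3, P7 6 — total 48, matching the house size, so no adjustment is needed.
P2 receives 5.

5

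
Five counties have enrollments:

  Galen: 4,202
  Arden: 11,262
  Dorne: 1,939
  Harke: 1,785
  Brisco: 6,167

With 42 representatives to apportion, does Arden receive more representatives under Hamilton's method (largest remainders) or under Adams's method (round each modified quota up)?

Hamilton: Galen 7, Arden 19, Dorne 3, Harke 3, Brisco 10.
Adams: Galen 7, Arden 18, Dorne 4, Harke 3, Brisco 10.
Arden gets 19 under Hamilton and 18 under Adams.

Hamilton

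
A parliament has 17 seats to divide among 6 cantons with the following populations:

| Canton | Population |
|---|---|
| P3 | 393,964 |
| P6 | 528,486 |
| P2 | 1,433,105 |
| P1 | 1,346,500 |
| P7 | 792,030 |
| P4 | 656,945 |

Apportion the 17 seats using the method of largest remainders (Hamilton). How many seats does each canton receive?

P3: 1, P6: 2, P2: 5, P1: 4, P7: 3, P4: 2

The standard divisor is 5151030/17 ≈ 303001.765.
Standard quotas: P3 1.3002, P6 1.7442, P2 4.7297, P1 4.4439, P7 2.6139, P4 2.1681.
Lower quotas: P3 1, P6 1, P2 4, P1 4, P7 2, P4 2 (sum 14, leaving 3 seats).
Remainders in descending order: P6 0.7442, P2 0.7297, P7 0.6139, P1 0.4439, P3 0.3002, P4 0.1681.
Largest remainders: P6, P2, P7 receive the extra seats.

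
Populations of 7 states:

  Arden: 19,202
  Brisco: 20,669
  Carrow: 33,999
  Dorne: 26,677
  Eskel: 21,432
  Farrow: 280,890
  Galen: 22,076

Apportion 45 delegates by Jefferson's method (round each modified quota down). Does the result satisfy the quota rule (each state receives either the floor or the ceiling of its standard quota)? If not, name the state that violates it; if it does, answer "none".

Farrow

Standard quotas: Arden 2.033, Brisco 2.189, Carrow 3.600, Dorne 2.825, Eskel 2.270, Farrow 29.745, Galen 2.338.
Jefferson allocation: Arden 2, Brisco 2, Carrow 3, Dorne 3, Eskel 2, Farrow 31, Galen 2.
Farrow has quota 29.745 (lower 29, upper 30) but receives 31 — outside the quota interval.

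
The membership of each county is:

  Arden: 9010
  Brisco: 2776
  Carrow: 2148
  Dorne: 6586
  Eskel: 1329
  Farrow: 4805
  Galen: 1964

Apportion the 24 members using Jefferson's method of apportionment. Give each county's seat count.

Standard divisor 28618/24 ≈ 1192.417; standard quotas: Arden 7.556, Brisco 2.328, Carrow 1.801, Dorne 5.523, Eskel 1.115, Farrow 4.030, Galen 1.647.
Rounding down gives 7, 2, 1, 5, 1, 4, 1 = 21 seats, so the divisor must be adjusted.
With modified divisor 1040: modified quotas Arden 8.663, Brisco 2.669, Carrow 2.065, Dorne 6.333, Eskel 1.278, Farrow 4.620, Galen 1.888.
Rounding down: Arden 8, Brisco 2, Carrow 2, Dorne 6, Eskel 1, Farrow 4, Galen 1 (total 24).

Arden: 8; Brisco: 2; Carrow: 2; Dorne: 6; Eskel: 1; Farrow: 4; Galen: 1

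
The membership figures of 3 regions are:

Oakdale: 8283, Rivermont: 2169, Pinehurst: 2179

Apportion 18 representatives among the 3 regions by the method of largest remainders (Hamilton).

Oakdale 12, Rivermont 3, Pinehurst 3

The standard divisor is 12631/18 ≈ 701.722.
Standard quotas: Oakdale 11.8038, Rivermont 3.0910, Pinehurst 3.1052.
Lower quotas: Oakdale 11, Rivermont 3, Pinehurst 3 (sum 17, leaving 1 seat).
Remainders in descending order: Oakdale 0.8038, Pinehurst 0.1052, Rivermont 0.0910.
Largest remainder: Oakdale receives the extra seat.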